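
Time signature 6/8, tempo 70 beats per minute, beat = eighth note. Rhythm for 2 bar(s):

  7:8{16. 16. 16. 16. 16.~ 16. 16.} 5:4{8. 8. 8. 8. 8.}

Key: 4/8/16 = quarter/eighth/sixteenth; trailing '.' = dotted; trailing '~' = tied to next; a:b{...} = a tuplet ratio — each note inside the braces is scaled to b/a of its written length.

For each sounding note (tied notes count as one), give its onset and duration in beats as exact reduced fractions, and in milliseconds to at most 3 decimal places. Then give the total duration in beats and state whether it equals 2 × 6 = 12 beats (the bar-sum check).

1) 0.0ms=0b +734.694ms=6/7b
2) 734.694ms=6/7b +734.694ms=6/7b
3) 1469.388ms=12/7b +734.694ms=6/7b
4) 2204.082ms=18/7b +734.694ms=6/7b
5) 2938.776ms=24/7b +1469.388ms=12/7b
6) 4408.163ms=36/7b +734.694ms=6/7b
7) 5142.857ms=6b +1028.571ms=6/5b
8) 6171.429ms=36/5b +1028.571ms=6/5b
9) 7200.0ms=42/5b +1028.571ms=6/5b
10) 8228.571ms=48/5b +1028.571ms=6/5b
11) 9257.143ms=54/5b +1028.571ms=6/5b
Σ=12b of 12 (70bpm 6/8) — PASS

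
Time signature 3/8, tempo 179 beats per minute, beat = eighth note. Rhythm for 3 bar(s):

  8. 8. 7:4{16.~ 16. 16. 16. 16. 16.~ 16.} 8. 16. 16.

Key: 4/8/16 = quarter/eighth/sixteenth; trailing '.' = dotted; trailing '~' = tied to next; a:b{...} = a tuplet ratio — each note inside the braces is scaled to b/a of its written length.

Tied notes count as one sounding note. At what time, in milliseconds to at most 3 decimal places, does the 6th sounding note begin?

note 6 onset = 33/7b = 1580.208ms

1. 0.0ms @ 0 + 502.793ms (3/2)
2. 502.793ms @ 3/2 + 502.793ms (3/2)
3. 1005.587ms @ 3 + 287.31ms (6/7)
4. 1292.897ms @ 27/7 + 143.655ms (3/7)
5. 1436.552ms @ 30/7 + 143.655ms (3/7)
6. 1580.208ms @ 33/7 + 143.655ms (3/7)
7. 1723.863ms @ 36/7 + 287.31ms (6/7)
8. 2011.173ms @ 6 + 502.793ms (3/2)
9. 2513.966ms @ 15/2 + 251.397ms (3/4)
10. 2765.363ms @ 33/4 + 251.397ms (3/4)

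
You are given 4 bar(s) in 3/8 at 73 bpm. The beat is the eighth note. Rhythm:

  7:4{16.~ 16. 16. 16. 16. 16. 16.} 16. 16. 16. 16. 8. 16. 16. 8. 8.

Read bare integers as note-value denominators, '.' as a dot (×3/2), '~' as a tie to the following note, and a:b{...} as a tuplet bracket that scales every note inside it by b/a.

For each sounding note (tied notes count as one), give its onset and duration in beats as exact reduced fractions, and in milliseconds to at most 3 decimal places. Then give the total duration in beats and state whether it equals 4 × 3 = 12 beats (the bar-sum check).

1) 0.0ms=0b +704.501ms=6/7b
2) 704.501ms=6/7b +352.25ms=3/7b
3) 1056.751ms=9/7b +352.25ms=3/7b
4) 1409.002ms=12/7b +352.25ms=3/7b
5) 1761.252ms=15/7b +352.25ms=3/7b
6) 2113.503ms=18/7b +352.25ms=3/7b
7) 2465.753ms=3b +616.438ms=3/4b
8) 3082.192ms=15/4b +616.438ms=3/4b
9) 3698.63ms=9/2b +616.438ms=3/4b
10) 4315.068ms=21/4b +616.438ms=3/4b
11) 4931.507ms=6b +1232.877ms=3/2b
12) 6164.384ms=15/2b +616.438ms=3/4b
13) 6780.822ms=33/4b +616.438ms=3/4b
14) 7397.26ms=9b +1232.877ms=3/2b
15) 8630.137ms=21/2b +1232.877ms=3/2b
Σ=12b of 12 (73bpm 3/8) — PASS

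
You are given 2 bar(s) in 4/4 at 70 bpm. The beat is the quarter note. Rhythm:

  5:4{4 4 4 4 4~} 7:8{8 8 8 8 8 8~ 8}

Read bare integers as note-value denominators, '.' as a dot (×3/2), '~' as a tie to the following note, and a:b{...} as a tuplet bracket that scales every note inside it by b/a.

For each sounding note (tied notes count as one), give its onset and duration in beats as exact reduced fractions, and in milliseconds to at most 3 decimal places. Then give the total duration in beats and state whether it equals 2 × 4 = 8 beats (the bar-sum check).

1) 0.0ms=0b +685.714ms=4/5b
2) 685.714ms=4/5b +685.714ms=4/5b
3) 1371.429ms=8/5b +685.714ms=4/5b
4) 2057.143ms=12/5b +685.714ms=4/5b
5) 2742.857ms=16/5b +1175.51ms=48/35b
6) 3918.367ms=32/7b +489.796ms=4/7b
7) 4408.163ms=36/7b +489.796ms=4/7b
8) 4897.959ms=40/7b +489.796ms=4/7b
9) 5387.755ms=44/7b +489.796ms=4/7b
10) 5877.551ms=48/7b +979.592ms=8/7b
Σ=8b of 8 (70bpm 4/4) — PASS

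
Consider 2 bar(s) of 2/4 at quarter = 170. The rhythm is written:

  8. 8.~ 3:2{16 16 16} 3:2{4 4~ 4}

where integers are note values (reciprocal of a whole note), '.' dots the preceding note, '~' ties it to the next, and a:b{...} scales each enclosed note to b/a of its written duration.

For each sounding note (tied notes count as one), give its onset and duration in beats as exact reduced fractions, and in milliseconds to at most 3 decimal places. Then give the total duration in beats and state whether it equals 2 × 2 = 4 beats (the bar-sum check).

1) 0.0ms=0b +264.706ms=3/4b
2) 264.706ms=3/4b +323.529ms=11/12b
3) 588.235ms=5/3b +58.824ms=1/6b
4) 647.059ms=11/6b +58.824ms=1/6b
5) 705.882ms=2b +235.294ms=2/3b
6) 941.176ms=8/3b +470.588ms=4/3b
Σ=4b of 4 (170bpm 2/4) — PASS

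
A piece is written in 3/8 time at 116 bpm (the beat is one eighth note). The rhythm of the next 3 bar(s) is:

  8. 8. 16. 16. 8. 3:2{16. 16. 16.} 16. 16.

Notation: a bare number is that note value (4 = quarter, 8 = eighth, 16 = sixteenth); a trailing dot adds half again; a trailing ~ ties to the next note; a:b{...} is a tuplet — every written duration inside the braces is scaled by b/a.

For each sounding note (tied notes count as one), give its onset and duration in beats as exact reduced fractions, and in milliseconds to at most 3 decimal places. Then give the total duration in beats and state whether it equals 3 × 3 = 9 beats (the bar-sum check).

1) 0.0ms=0b +775.862ms=3/2b
2) 775.862ms=3/2b +775.862ms=3/2b
3) 1551.724ms=3b +387.931ms=3/4b
4) 1939.655ms=15/4b +387.931ms=3/4b
5) 2327.586ms=9/2b +775.862ms=3/2b
6) 3103.448ms=6b +258.621ms=1/2b
7) 3362.069ms=13/2b +258.621ms=1/2b
8) 3620.69ms=7b +258.621ms=1/2b
9) 3879.31ms=15/2b +387.931ms=3/4b
10) 4267.241ms=33/4b +387.931ms=3/4b
Σ=9b of 9 (116bpm 3/8) — PASS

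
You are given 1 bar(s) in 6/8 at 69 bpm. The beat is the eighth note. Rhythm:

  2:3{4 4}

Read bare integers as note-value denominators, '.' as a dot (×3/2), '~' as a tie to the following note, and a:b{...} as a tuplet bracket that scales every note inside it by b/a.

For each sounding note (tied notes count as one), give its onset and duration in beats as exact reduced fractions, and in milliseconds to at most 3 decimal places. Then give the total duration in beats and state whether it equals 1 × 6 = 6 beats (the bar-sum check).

1) 0.0ms=0b +2608.696ms=3b
2) 2608.696ms=3b +2608.696ms=3b
Σ=6b of 6 (69bpm 6/8) — PASS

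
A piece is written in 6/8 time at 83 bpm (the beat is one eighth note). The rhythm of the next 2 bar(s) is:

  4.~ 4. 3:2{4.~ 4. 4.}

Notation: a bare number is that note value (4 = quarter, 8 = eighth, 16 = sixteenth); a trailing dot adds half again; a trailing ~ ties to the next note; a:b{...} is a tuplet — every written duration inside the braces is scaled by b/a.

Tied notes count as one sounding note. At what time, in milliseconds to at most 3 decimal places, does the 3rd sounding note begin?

1. 0.0ms @ 0 + 4337.349ms (6)
2. 4337.349ms @ 6 + 2891.566ms (4)
3. 7228.916ms @ 10 + 1445.783ms (2)

note 3 onset = 10b = 7228.916ms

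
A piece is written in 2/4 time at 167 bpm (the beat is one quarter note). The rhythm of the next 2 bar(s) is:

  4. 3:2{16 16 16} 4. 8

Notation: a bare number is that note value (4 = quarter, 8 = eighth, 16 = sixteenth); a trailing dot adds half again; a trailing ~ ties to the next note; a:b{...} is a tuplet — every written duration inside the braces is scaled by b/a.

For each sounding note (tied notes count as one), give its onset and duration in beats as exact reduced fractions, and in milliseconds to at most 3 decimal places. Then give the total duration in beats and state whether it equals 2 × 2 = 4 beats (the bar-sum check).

1) 0.0ms=0b +538.922ms=3/2b
2) 538.922ms=3/2b +59.88ms=1/6b
3) 598.802ms=5/3b +59.88ms=1/6b
4) 658.683ms=11/6b +59.88ms=1/6b
5) 718.563ms=2b +538.922ms=3/2b
6) 1257.485ms=7/2b +179.641ms=1/2b
Σ=4b of 4 (167bpm 2/4) — PASS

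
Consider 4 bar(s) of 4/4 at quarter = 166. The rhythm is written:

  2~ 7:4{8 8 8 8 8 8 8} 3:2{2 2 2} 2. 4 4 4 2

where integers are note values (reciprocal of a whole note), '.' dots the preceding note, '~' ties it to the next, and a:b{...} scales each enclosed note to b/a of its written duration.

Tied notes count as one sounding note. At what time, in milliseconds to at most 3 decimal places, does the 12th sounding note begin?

1. 0.0ms @ 0 + 826.162ms (16/7)
2. 826.162ms @ 16/7 + 103.27ms (2/7)
3. 929.432ms @ 18/7 + 103.27ms (2/7)
4. 1032.702ms @ 20/7 + 103.27ms (2/7)
5. 1135.972ms @ 22/7 + 103.27ms (2/7)
6. 1239.243ms @ 24/7 + 103.27ms (2/7)
7. 1342.513ms @ 26/7 + 103.27ms (2/7)
8. 1445.783ms @ 4 + 481.928ms (4/3)
9. 1927.711ms @ 16/3 + 481.928ms (4/3)
10. 2409.639ms @ 20/3 + 481.928ms (4/3)
11. 2891.566ms @ 8 + 1084.337ms (3)
12. 3975.904ms @ 11 + 361.446ms (1)
13. 4337.349ms @ 12 + 361.446ms (1)
14. 4698.795ms @ 13 + 361.446ms (1)
15. 5060.241ms @ 14 + 722.892ms (2)

note 12 onset = 11b = 3975.904ms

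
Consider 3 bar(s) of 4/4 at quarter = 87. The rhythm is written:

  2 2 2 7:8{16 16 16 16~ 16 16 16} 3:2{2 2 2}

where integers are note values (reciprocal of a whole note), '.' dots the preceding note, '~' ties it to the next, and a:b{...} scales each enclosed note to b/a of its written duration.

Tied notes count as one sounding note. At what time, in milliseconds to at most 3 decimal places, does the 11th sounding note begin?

note 11 onset = 28/3b = 6436.782ms

1. 0.0ms @ 0 + 1379.31ms (2)
2. 1379.31ms @ 2 + 1379.31ms (2)
3. 2758.621ms @ 4 + 1379.31ms (2)
4. 4137.931ms @ 6 + 197.044ms (2/7)
5. 4334.975ms @ 44/7 + 197.044ms (2/7)
6. 4532.02ms @ 46/7 + 197.044ms (2/7)
7. 4729.064ms @ 48/7 + 394.089ms (4/7)
8. 5123.153ms @ 52/7 + 197.044ms (2/7)
9. 5320.197ms @ 54/7 + 197.044ms (2/7)
10. 5517.241ms @ 8 + 919.54ms (4/3)
11. 6436.782ms @ 28/3 + 919.54ms (4/3)
12. 7356.322ms @ 32/3 + 919.54ms (4/3)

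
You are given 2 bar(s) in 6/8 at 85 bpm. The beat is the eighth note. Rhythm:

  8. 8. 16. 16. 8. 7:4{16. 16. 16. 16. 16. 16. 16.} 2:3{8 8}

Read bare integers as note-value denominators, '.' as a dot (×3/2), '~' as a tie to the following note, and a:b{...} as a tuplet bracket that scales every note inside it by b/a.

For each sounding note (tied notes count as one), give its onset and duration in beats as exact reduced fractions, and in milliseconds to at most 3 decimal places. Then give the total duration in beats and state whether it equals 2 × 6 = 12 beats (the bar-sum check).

1) 0.0ms=0b +1058.824ms=3/2b
2) 1058.824ms=3/2b +1058.824ms=3/2b
3) 2117.647ms=3b +529.412ms=3/4b
4) 2647.059ms=15/4b +529.412ms=3/4b
5) 3176.471ms=9/2b +1058.824ms=3/2b
6) 4235.294ms=6b +302.521ms=3/7b
7) 4537.815ms=45/7b +302.521ms=3/7b
8) 4840.336ms=48/7b +302.521ms=3/7b
9) 5142.857ms=51/7b +302.521ms=3/7b
10) 5445.378ms=54/7b +302.521ms=3/7b
11) 5747.899ms=57/7b +302.521ms=3/7b
12) 6050.42ms=60/7b +302.521ms=3/7b
13) 6352.941ms=9b +1058.824ms=3/2b
14) 7411.765ms=21/2b +1058.824ms=3/2b
Σ=12b of 12 (85bpm 6/8) — PASS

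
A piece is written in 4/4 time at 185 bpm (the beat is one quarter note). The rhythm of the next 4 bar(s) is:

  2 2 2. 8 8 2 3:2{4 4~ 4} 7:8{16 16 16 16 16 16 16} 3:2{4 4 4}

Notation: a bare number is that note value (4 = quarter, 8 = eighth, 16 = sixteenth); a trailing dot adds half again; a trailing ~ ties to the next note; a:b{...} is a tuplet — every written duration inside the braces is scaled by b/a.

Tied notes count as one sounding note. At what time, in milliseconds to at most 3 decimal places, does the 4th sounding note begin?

1. 0.0ms @ 0 + 648.649ms (2)
2. 648.649ms @ 2 + 648.649ms (2)
3. 1297.297ms @ 4 + 972.973ms (3)
4. 2270.27ms @ 7 + 162.162ms (1/2)
5. 2432.432ms @ 15/2 + 162.162ms (1/2)
6. 2594.595ms @ 8 + 648.649ms (2)
7. 3243.243ms @ 10 + 216.216ms (2/3)
8. 3459.459ms @ 32/3 + 432.432ms (4/3)
9. 3891.892ms @ 12 + 92.664ms (2/7)
10. 3984.556ms @ 86/7 + 92.664ms (2/7)
11. 4077.22ms @ 88/7 + 92.664ms (2/7)
12. 4169.884ms @ 90/7 + 92.664ms (2/7)
13. 4262.548ms @ 92/7 + 92.664ms (2/7)
14. 4355.212ms @ 94/7 + 92.664ms (2/7)
15. 4447.876ms @ 96/7 + 92.664ms (2/7)
16. 4540.541ms @ 14 + 216.216ms (2/3)
17. 4756.757ms @ 44/3 + 216.216ms (2/3)
18. 4972.973ms @ 46/3 + 216.216ms (2/3)

note 4 onset = 7b = 2270.27ms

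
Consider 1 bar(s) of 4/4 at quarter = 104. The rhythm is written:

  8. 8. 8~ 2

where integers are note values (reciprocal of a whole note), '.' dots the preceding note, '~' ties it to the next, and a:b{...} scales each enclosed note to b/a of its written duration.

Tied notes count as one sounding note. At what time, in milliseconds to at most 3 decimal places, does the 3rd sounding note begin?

note 3 onset = 3/2b = 865.385ms

1. 0.0ms @ 0 + 432.692ms (3/4)
2. 432.692ms @ 3/4 + 432.692ms (3/4)
3. 865.385ms @ 3/2 + 1442.308ms (5/2)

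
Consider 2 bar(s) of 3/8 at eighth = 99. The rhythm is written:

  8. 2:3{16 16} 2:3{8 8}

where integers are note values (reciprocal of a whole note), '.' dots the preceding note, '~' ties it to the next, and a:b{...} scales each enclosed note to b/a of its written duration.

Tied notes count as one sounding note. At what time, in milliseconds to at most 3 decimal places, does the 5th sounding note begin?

note 5 onset = 9/2b = 2727.273ms

1. 0.0ms @ 0 + 909.091ms (3/2)
2. 909.091ms @ 3/2 + 454.545ms (3/4)
3. 1363.636ms @ 9/4 + 454.545ms (3/4)
4. 1818.182ms @ 3 + 909.091ms (3/2)
5. 2727.273ms @ 9/2 + 909.091ms (3/2)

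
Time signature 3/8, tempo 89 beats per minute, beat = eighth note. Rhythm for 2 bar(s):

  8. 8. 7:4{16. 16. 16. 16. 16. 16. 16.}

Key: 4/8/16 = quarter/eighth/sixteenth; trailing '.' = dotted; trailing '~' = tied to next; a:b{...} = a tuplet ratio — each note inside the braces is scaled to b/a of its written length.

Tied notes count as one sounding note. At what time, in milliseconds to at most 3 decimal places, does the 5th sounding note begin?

note 5 onset = 27/7b = 2600.321ms

1. 0.0ms @ 0 + 1011.236ms (3/2)
2. 1011.236ms @ 3/2 + 1011.236ms (3/2)
3. 2022.472ms @ 3 + 288.925ms (3/7)
4. 2311.396ms @ 24/7 + 288.925ms (3/7)
5. 2600.321ms @ 27/7 + 288.925ms (3/7)
6. 2889.246ms @ 30/7 + 288.925ms (3/7)
7. 3178.17ms @ 33/7 + 288.925ms (3/7)
8. 3467.095ms @ 36/7 + 288.925ms (3/7)
9. 3756.019ms @ 39/7 + 288.925ms (3/7)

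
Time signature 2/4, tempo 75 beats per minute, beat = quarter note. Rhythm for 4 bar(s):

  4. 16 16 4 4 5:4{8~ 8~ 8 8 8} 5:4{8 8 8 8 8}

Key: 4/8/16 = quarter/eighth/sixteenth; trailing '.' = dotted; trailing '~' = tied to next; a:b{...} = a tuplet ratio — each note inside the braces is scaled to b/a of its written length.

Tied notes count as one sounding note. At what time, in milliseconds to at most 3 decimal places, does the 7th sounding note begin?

1. 0.0ms @ 0 + 1200.0ms (3/2)
2. 1200.0ms @ 3/2 + 200.0ms (1/4)
3. 1400.0ms @ 7/4 + 200.0ms (1/4)
4. 1600.0ms @ 2 + 800.0ms (1)
5. 2400.0ms @ 3 + 800.0ms (1)
6. 3200.0ms @ 4 + 960.0ms (6/5)
7. 4160.0ms @ 26/5 + 320.0ms (2/5)
8. 4480.0ms @ 28/5 + 320.0ms (2/5)
9. 4800.0ms @ 6 + 320.0ms (2/5)
10. 5120.0ms @ 32/5 + 320.0ms (2/5)
11. 5440.0ms @ 34/5 + 320.0ms (2/5)
12. 5760.0ms @ 36/5 + 320.0ms (2/5)
13. 6080.0ms @ 38/5 + 320.0ms (2/5)

note 7 onset = 26/5b = 4160.0ms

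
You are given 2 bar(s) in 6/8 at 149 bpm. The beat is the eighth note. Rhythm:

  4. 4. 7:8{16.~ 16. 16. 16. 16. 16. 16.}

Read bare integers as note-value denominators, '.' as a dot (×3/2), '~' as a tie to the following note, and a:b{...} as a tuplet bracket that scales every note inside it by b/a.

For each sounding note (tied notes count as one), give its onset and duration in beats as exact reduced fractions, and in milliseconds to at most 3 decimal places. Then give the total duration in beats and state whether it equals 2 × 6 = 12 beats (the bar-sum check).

1) 0.0ms=0b +1208.054ms=3b
2) 1208.054ms=3b +1208.054ms=3b
3) 2416.107ms=6b +690.316ms=12/7b
4) 3106.424ms=54/7b +345.158ms=6/7b
5) 3451.582ms=60/7b +345.158ms=6/7b
6) 3796.74ms=66/7b +345.158ms=6/7b
7) 4141.898ms=72/7b +345.158ms=6/7b
8) 4487.057ms=78/7b +345.158ms=6/7b
Σ=12b of 12 (149bpm 6/8) — PASS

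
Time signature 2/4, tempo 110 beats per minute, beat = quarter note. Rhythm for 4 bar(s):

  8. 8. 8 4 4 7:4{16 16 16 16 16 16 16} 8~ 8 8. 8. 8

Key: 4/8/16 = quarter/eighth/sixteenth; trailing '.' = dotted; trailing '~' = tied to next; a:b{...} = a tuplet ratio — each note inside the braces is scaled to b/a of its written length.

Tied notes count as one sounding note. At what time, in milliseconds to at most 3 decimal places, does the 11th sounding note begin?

note 11 onset = 33/7b = 2571.429ms

1. 0.0ms @ 0 + 409.091ms (3/4)
2. 409.091ms @ 3/4 + 409.091ms (3/4)
3. 818.182ms @ 3/2 + 272.727ms (1/2)
4. 1090.909ms @ 2 + 545.455ms (1)
5. 1636.364ms @ 3 + 545.455ms (1)
6. 2181.818ms @ 4 + 77.922ms (1/7)
7. 2259.74ms @ 29/7 + 77.922ms (1/7)
8. 2337.662ms @ 30/7 + 77.922ms (1/7)
9. 2415.584ms @ 31/7 + 77.922ms (1/7)
10. 2493.506ms @ 32/7 + 77.922ms (1/7)
11. 2571.429ms @ 33/7 + 77.922ms (1/7)
12. 2649.351ms @ 34/7 + 77.922ms (1/7)
13. 2727.273ms @ 5 + 545.455ms (1)
14. 3272.727ms @ 6 + 409.091ms (3/4)
15. 3681.818ms @ 27/4 + 409.091ms (3/4)
16. 4090.909ms @ 15/2 + 272.727ms (1/2)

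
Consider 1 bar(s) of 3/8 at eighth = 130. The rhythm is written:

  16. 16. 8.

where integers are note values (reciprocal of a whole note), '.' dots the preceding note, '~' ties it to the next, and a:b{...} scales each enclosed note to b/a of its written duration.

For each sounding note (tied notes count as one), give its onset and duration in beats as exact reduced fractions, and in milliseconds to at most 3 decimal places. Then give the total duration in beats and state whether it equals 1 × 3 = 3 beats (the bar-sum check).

1) 0.0ms=0b +346.154ms=3/4b
2) 346.154ms=3/4b +346.154ms=3/4b
3) 692.308ms=3/2b +692.308ms=3/2b
Σ=3b of 3 (130bpm 3/8) — PASS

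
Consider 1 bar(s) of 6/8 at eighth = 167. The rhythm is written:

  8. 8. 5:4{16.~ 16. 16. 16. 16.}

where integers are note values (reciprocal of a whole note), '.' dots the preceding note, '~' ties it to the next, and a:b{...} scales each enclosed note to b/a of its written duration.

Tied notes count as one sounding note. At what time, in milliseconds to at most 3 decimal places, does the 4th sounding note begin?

note 4 onset = 21/5b = 1508.982ms

1. 0.0ms @ 0 + 538.922ms (3/2)
2. 538.922ms @ 3/2 + 538.922ms (3/2)
3. 1077.844ms @ 3 + 431.138ms (6/5)
4. 1508.982ms @ 21/5 + 215.569ms (3/5)
5. 1724.551ms @ 24/5 + 215.569ms (3/5)
6. 1940.12ms @ 27/5 + 215.569ms (3/5)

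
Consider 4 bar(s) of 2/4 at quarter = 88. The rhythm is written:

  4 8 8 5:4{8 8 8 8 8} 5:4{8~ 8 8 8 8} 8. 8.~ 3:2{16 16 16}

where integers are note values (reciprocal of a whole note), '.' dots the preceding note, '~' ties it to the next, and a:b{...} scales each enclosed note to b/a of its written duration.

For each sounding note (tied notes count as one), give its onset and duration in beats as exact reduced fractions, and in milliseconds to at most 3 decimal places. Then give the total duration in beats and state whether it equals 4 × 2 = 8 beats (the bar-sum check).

1) 0.0ms=0b +681.818ms=1b
2) 681.818ms=1b +340.909ms=1/2b
3) 1022.727ms=3/2b +340.909ms=1/2b
4) 1363.636ms=2b +272.727ms=2/5b
5) 1636.364ms=12/5b +272.727ms=2/5b
6) 1909.091ms=14/5b +272.727ms=2/5b
7) 2181.818ms=16/5b +272.727ms=2/5b
8) 2454.545ms=18/5b +272.727ms=2/5b
9) 2727.273ms=4b +545.455ms=4/5b
10) 3272.727ms=24/5b +272.727ms=2/5b
11) 3545.455ms=26/5b +272.727ms=2/5b
12) 3818.182ms=28/5b +272.727ms=2/5b
13) 4090.909ms=6b +511.364ms=3/4b
14) 4602.273ms=27/4b +625.0ms=11/12b
15) 5227.273ms=23/3b +113.636ms=1/6b
16) 5340.909ms=47/6b +113.636ms=1/6b
Σ=8b of 8 (88bpm 2/4) — PASS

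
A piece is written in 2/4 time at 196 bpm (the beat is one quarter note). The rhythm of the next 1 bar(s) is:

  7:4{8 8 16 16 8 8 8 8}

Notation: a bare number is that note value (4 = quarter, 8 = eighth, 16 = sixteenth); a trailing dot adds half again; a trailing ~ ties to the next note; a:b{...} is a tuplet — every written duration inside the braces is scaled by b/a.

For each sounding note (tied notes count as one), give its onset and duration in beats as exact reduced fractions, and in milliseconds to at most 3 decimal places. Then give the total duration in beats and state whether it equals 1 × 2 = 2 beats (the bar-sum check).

1) 0.0ms=0b +87.464ms=2/7b
2) 87.464ms=2/7b +87.464ms=2/7b
3) 174.927ms=4/7b +43.732ms=1/7b
4) 218.659ms=5/7b +43.732ms=1/7b
5) 262.391ms=6/7b +87.464ms=2/7b
6) 349.854ms=8/7b +87.464ms=2/7b
7) 437.318ms=10/7b +87.464ms=2/7b
8) 524.781ms=12/7b +87.464ms=2/7b
Σ=2b of 2 (196bpm 2/4) — PASS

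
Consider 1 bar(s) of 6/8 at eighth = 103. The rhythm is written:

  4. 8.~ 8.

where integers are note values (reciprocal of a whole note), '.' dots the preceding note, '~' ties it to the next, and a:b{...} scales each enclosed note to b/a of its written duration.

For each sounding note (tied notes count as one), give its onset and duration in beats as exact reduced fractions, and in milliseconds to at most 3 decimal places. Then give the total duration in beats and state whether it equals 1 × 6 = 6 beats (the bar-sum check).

1) 0.0ms=0b +1747.573ms=3b
2) 1747.573ms=3b +1747.573ms=3b
Σ=6b of 6 (103bpm 6/8) — PASS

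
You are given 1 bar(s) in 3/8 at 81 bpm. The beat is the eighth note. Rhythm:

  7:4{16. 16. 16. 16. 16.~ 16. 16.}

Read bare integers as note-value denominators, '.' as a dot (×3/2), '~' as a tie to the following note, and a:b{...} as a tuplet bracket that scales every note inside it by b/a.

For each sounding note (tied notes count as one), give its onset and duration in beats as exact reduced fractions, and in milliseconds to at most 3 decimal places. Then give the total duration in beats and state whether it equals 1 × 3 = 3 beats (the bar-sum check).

1) 0.0ms=0b +317.46ms=3/7b
2) 317.46ms=3/7b +317.46ms=3/7b
3) 634.921ms=6/7b +317.46ms=3/7b
4) 952.381ms=9/7b +317.46ms=3/7b
5) 1269.841ms=12/7b +634.921ms=6/7b
6) 1904.762ms=18/7b +317.46ms=3/7b
Σ=3b of 3 (81bpm 3/8) — PASS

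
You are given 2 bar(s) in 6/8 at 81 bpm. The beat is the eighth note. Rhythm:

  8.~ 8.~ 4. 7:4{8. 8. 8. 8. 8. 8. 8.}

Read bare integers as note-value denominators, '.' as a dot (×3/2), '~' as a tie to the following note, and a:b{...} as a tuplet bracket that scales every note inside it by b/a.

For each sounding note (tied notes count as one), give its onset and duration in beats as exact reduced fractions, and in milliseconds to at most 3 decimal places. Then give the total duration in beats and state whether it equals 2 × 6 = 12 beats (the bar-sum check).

1) 0.0ms=0b +4444.444ms=6b
2) 4444.444ms=6b +634.921ms=6/7b
3) 5079.365ms=48/7b +634.921ms=6/7b
4) 5714.286ms=54/7b +634.921ms=6/7b
5) 6349.206ms=60/7b +634.921ms=6/7b
6) 6984.127ms=66/7b +634.921ms=6/7b
7) 7619.048ms=72/7b +634.921ms=6/7b
8) 8253.968ms=78/7b +634.921ms=6/7b
Σ=12b of 12 (81bpm 6/8) — PASS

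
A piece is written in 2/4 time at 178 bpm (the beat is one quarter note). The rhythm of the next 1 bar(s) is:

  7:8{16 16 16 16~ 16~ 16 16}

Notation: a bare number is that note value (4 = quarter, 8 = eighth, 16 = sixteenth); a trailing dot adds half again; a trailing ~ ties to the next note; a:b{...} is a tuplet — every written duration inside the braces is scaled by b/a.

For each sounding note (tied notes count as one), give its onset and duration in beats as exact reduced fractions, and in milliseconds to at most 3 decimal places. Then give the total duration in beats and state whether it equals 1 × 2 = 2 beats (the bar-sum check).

1) 0.0ms=0b +96.308ms=2/7b
2) 96.308ms=2/7b +96.308ms=2/7b
3) 192.616ms=4/7b +96.308ms=2/7b
4) 288.925ms=6/7b +288.925ms=6/7b
5) 577.849ms=12/7b +96.308ms=2/7b
Σ=2b of 2 (178bpm 2/4) — PASS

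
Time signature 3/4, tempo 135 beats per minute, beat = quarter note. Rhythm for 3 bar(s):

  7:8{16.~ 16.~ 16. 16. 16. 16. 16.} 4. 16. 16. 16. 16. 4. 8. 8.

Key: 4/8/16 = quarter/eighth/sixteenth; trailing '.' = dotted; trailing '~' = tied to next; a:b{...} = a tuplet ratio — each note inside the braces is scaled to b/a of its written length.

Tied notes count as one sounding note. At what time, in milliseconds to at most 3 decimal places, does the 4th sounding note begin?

1. 0.0ms @ 0 + 571.429ms (9/7)
2. 571.429ms @ 9/7 + 190.476ms (3/7)
3. 761.905ms @ 12/7 + 190.476ms (3/7)
4. 952.381ms @ 15/7 + 190.476ms (3/7)
5. 1142.857ms @ 18/7 + 190.476ms (3/7)
6. 1333.333ms @ 3 + 666.667ms (3/2)
7. 2000.0ms @ 9/2 + 166.667ms (3/8)
8. 2166.667ms @ 39/8 + 166.667ms (3/8)
9. 2333.333ms @ 21/4 + 166.667ms (3/8)
10. 2500.0ms @ 45/8 + 166.667ms (3/8)
11. 2666.667ms @ 6 + 666.667ms (3/2)
12. 3333.333ms @ 15/2 + 333.333ms (3/4)
13. 3666.667ms @ 33/4 + 333.333ms (3/4)

note 4 onset = 15/7b = 952.381ms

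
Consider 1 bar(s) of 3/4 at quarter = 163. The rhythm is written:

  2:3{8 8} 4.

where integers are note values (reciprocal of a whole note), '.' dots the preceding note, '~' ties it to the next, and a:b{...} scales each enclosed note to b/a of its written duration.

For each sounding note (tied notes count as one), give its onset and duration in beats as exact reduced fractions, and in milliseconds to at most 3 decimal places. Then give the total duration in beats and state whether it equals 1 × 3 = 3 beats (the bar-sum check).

1) 0.0ms=0b +276.074ms=3/4b
2) 276.074ms=3/4b +276.074ms=3/4b
3) 552.147ms=3/2b +552.147ms=3/2b
Σ=3b of 3 (163bpm 3/4) — PASS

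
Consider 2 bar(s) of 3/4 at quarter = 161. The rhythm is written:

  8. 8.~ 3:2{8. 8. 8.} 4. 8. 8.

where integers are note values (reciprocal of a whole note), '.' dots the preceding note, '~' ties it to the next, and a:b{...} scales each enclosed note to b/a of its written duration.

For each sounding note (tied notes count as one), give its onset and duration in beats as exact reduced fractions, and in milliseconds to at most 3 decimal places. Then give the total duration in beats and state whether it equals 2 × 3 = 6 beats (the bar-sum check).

1) 0.0ms=0b +279.503ms=3/4b
2) 279.503ms=3/4b +465.839ms=5/4b
3) 745.342ms=2b +186.335ms=1/2b
4) 931.677ms=5/2b +186.335ms=1/2b
5) 1118.012ms=3b +559.006ms=3/2b
6) 1677.019ms=9/2b +279.503ms=3/4b
7) 1956.522ms=21/4b +279.503ms=3/4b
Σ=6b of 6 (161bpm 3/4) — PASS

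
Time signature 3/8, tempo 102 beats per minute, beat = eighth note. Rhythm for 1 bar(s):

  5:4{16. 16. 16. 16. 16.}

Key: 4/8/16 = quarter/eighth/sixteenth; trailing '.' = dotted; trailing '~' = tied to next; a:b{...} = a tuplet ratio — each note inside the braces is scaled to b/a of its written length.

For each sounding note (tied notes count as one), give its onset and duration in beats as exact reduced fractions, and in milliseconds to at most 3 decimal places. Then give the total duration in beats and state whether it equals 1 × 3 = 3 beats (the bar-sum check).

1) 0.0ms=0b +352.941ms=3/5b
2) 352.941ms=3/5b +352.941ms=3/5b
3) 705.882ms=6/5b +352.941ms=3/5b
4) 1058.824ms=9/5b +352.941ms=3/5b
5) 1411.765ms=12/5b +352.941ms=3/5b
Σ=3b of 3 (102bpm 3/8) — PASS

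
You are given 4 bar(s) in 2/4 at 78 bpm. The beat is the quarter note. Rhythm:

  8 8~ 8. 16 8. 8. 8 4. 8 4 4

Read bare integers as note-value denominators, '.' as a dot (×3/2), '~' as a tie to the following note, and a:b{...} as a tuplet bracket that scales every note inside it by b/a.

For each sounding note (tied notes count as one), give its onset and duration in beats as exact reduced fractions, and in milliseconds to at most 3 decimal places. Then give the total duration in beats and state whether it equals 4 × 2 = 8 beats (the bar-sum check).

1) 0.0ms=0b +384.615ms=1/2b
2) 384.615ms=1/2b +961.538ms=5/4b
3) 1346.154ms=7/4b +192.308ms=1/4b
4) 1538.462ms=2b +576.923ms=3/4b
5) 2115.385ms=11/4b +576.923ms=3/4b
6) 2692.308ms=7/2b +384.615ms=1/2b
7) 3076.923ms=4b +1153.846ms=3/2b
8) 4230.769ms=11/2b +384.615ms=1/2b
9) 4615.385ms=6b +769.231ms=1b
10) 5384.615ms=7b +769.231ms=1b
Σ=8b of 8 (78bpm 2/4) — PASS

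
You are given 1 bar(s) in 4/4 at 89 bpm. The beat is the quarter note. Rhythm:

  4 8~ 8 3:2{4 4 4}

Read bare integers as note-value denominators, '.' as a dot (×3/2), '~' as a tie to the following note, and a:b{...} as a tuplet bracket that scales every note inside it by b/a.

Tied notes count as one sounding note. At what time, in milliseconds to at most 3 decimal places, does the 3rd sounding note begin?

1. 0.0ms @ 0 + 674.157ms (1)
2. 674.157ms @ 1 + 674.157ms (1)
3. 1348.315ms @ 2 + 449.438ms (2/3)
4. 1797.753ms @ 8/3 + 449.438ms (2/3)
5. 2247.191ms @ 10/3 + 449.438ms (2/3)

note 3 onset = 2b = 1348.315ms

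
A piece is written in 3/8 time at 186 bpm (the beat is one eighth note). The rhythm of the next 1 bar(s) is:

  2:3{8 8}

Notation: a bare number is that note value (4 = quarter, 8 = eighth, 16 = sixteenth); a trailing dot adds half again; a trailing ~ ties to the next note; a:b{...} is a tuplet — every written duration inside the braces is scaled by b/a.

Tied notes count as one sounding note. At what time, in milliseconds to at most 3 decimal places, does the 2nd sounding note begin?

note 2 onset = 3/2b = 483.871ms

1. 0.0ms @ 0 + 483.871ms (3/2)
2. 483.871ms @ 3/2 + 483.871ms (3/2)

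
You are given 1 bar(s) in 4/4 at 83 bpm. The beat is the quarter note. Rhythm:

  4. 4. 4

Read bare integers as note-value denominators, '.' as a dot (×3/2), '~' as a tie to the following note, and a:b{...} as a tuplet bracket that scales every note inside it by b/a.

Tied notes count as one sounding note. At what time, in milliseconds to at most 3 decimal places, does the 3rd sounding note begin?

note 3 onset = 3b = 2168.675ms

1. 0.0ms @ 0 + 1084.337ms (3/2)
2. 1084.337ms @ 3/2 + 1084.337ms (3/2)
3. 2168.675ms @ 3 + 722.892ms (1)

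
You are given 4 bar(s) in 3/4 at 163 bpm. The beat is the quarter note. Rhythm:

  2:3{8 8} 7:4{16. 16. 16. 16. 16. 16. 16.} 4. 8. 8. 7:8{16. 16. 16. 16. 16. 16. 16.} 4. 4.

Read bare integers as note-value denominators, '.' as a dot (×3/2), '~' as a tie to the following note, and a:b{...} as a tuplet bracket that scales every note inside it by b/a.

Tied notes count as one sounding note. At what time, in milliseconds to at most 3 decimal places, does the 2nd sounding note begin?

1. 0.0ms @ 0 + 276.074ms (3/4)
2. 276.074ms @ 3/4 + 276.074ms (3/4)
3. 552.147ms @ 3/2 + 78.878ms (3/14)
4. 631.025ms @ 12/7 + 78.878ms (3/14)
5. 709.904ms @ 27/14 + 78.878ms (3/14)
6. 788.782ms @ 15/7 + 78.878ms (3/14)
7. 867.66ms @ 33/14 + 78.878ms (3/14)
8. 946.538ms @ 18/7 + 78.878ms (3/14)
9. 1025.416ms @ 39/14 + 78.878ms (3/14)
10. 1104.294ms @ 3 + 552.147ms (3/2)
11. 1656.442ms @ 9/2 + 276.074ms (3/4)
12. 1932.515ms @ 21/4 + 276.074ms (3/4)
13. 2208.589ms @ 6 + 157.756ms (3/7)
14. 2366.345ms @ 45/7 + 157.756ms (3/7)
15. 2524.102ms @ 48/7 + 157.756ms (3/7)
16. 2681.858ms @ 51/7 + 157.756ms (3/7)
17. 2839.614ms @ 54/7 + 157.756ms (3/7)
18. 2997.371ms @ 57/7 + 157.756ms (3/7)
19. 3155.127ms @ 60/7 + 157.756ms (3/7)
20. 3312.883ms @ 9 + 552.147ms (3/2)
21. 3865.031ms @ 21/2 + 552.147ms (3/2)

note 2 onset = 3/4b = 276.074ms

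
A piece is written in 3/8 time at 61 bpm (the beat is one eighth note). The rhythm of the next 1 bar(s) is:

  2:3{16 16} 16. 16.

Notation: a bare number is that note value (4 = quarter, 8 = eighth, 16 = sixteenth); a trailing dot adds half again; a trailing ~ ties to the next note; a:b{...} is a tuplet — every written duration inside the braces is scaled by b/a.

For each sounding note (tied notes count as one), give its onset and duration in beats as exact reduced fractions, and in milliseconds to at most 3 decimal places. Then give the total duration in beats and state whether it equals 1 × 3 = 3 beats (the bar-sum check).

1) 0.0ms=0b +737.705ms=3/4b
2) 737.705ms=3/4b +737.705ms=3/4b
3) 1475.41ms=3/2b +737.705ms=3/4b
4) 2213.115ms=9/4b +737.705ms=3/4b
Σ=3b of 3 (61bpm 3/8) — PASS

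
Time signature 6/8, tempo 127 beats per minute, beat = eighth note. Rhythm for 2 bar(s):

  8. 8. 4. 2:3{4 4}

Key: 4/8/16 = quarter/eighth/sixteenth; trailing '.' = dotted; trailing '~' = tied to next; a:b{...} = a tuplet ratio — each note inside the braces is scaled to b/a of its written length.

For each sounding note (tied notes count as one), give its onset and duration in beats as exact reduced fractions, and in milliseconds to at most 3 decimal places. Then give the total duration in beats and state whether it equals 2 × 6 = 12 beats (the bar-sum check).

1) 0.0ms=0b +708.661ms=3/2b
2) 708.661ms=3/2b +708.661ms=3/2b
3) 1417.323ms=3b +1417.323ms=3b
4) 2834.646ms=6b +1417.323ms=3b
5) 4251.969ms=9b +1417.323ms=3b
Σ=12b of 12 (127bpm 6/8) — PASS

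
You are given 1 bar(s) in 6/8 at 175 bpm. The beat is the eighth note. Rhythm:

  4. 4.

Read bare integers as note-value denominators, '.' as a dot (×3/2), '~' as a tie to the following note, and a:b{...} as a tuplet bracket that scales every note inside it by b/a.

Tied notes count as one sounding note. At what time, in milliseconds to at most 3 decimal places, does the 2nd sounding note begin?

1. 0.0ms @ 0 + 1028.571ms (3)
2. 1028.571ms @ 3 + 1028.571ms (3)

note 2 onset = 3b = 1028.571ms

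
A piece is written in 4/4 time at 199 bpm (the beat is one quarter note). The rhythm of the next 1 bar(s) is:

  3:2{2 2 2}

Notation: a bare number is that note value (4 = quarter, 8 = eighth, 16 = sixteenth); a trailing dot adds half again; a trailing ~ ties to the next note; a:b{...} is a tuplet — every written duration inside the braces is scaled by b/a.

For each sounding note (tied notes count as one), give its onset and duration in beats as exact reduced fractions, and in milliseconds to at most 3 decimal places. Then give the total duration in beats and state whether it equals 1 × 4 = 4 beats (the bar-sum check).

1) 0.0ms=0b +402.01ms=4/3b
2) 402.01ms=4/3b +402.01ms=4/3b
3) 804.02ms=8/3b +402.01ms=4/3b
Σ=4b of 4 (199bpm 4/4) — PASS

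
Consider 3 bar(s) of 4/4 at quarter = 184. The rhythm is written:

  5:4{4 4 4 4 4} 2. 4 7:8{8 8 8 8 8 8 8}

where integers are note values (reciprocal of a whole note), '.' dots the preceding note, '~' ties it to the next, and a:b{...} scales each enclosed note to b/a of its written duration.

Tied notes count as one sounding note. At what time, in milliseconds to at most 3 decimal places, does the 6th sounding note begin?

1. 0.0ms @ 0 + 260.87ms (4/5)
2. 260.87ms @ 4/5 + 260.87ms (4/5)
3. 521.739ms @ 8/5 + 260.87ms (4/5)
4. 782.609ms @ 12/5 + 260.87ms (4/5)
5. 1043.478ms @ 16/5 + 260.87ms (4/5)
6. 1304.348ms @ 4 + 978.261ms (3)
7. 2282.609ms @ 7 + 326.087ms (1)
8. 2608.696ms @ 8 + 186.335ms (4/7)
9. 2795.031ms @ 60/7 + 186.335ms (4/7)
10. 2981.366ms @ 64/7 + 186.335ms (4/7)
11. 3167.702ms @ 68/7 + 186.335ms (4/7)
12. 3354.037ms @ 72/7 + 186.335ms (4/7)
13. 3540.373ms @ 76/7 + 186.335ms (4/7)
14. 3726.708ms @ 80/7 + 186.335ms (4/7)

note 6 onset = 4b = 1304.348ms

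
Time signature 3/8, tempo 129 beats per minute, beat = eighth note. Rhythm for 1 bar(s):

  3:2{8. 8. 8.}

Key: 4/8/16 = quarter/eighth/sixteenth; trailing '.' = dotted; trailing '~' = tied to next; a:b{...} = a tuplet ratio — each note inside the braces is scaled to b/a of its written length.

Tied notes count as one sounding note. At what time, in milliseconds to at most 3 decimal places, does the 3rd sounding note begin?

note 3 onset = 2b = 930.233ms

1. 0.0ms @ 0 + 465.116ms (1)
2. 465.116ms @ 1 + 465.116ms (1)
3. 930.233ms @ 2 + 465.116ms (1)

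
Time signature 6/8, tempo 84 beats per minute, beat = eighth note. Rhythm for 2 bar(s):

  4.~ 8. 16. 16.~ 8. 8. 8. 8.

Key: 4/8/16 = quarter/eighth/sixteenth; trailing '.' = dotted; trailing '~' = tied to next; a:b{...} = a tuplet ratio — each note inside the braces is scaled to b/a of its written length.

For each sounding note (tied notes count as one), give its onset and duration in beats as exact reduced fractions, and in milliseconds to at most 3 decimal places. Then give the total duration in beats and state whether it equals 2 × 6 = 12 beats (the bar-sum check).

1) 0.0ms=0b +3214.286ms=9/2b
2) 3214.286ms=9/2b +535.714ms=3/4b
3) 3750.0ms=21/4b +1607.143ms=9/4b
4) 5357.143ms=15/2b +1071.429ms=3/2b
5) 6428.571ms=9b +1071.429ms=3/2b
6) 7500.0ms=21/2b +1071.429ms=3/2b
Σ=12b of 12 (84bpm 6/8) — PASS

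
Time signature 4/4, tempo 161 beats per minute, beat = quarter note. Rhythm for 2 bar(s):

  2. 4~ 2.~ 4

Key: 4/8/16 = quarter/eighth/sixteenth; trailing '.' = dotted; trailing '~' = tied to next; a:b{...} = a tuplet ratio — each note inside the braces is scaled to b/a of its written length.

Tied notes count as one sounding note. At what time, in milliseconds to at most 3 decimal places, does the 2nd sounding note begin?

note 2 onset = 3b = 1118.012ms

1. 0.0ms @ 0 + 1118.012ms (3)
2. 1118.012ms @ 3 + 1863.354ms (5)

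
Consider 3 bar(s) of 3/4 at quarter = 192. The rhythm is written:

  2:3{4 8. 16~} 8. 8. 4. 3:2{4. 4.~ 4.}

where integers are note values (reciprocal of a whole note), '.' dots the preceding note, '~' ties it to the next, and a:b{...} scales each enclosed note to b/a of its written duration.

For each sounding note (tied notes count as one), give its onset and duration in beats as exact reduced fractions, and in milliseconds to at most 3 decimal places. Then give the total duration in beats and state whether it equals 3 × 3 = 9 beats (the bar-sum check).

1) 0.0ms=0b +468.75ms=3/2b
2) 468.75ms=3/2b +351.562ms=9/8b
3) 820.312ms=21/8b +351.562ms=9/8b
4) 1171.875ms=15/4b +234.375ms=3/4b
5) 1406.25ms=9/2b +468.75ms=3/2b
6) 1875.0ms=6b +312.5ms=1b
7) 2187.5ms=7b +625.0ms=2b
Σ=9b of 9 (192bpm 3/4) — PASS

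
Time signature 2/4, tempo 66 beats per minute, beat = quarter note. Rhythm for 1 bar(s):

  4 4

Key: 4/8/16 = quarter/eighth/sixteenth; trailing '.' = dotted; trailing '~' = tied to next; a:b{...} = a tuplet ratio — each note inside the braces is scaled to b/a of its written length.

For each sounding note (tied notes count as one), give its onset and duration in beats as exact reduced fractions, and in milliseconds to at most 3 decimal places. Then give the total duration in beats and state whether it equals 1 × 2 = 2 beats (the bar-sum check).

1) 0.0ms=0b +909.091ms=1b
2) 909.091ms=1b +909.091ms=1b
Σ=2b of 2 (66bpm 2/4) — PASS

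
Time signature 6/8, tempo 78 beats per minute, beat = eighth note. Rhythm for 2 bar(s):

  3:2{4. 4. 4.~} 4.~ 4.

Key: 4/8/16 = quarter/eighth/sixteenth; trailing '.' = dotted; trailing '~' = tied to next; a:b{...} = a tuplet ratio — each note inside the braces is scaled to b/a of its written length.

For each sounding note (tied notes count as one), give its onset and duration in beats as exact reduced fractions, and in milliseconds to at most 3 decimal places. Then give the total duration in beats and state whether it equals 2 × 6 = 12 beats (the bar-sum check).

1) 0.0ms=0b +1538.462ms=2b
2) 1538.462ms=2b +1538.462ms=2b
3) 3076.923ms=4b +6153.846ms=8b
Σ=12b of 12 (78bpm 6/8) — PASS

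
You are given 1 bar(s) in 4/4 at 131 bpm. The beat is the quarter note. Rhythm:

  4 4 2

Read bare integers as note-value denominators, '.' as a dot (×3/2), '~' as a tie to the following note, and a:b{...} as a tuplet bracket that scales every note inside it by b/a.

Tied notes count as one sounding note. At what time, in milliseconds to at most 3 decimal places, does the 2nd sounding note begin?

note 2 onset = 1b = 458.015ms

1. 0.0ms @ 0 + 458.015ms (1)
2. 458.015ms @ 1 + 458.015ms (1)
3. 916.031ms @ 2 + 916.031ms (2)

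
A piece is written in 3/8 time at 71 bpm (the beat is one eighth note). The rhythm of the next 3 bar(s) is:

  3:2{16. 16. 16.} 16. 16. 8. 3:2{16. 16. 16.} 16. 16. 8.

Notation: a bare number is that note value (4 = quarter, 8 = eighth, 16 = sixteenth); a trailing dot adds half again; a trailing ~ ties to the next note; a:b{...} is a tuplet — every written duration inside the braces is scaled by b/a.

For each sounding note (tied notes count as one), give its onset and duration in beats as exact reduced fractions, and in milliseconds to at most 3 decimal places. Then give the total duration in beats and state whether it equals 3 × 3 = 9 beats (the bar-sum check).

1) 0.0ms=0b +422.535ms=1/2b
2) 422.535ms=1/2b +422.535ms=1/2b
3) 845.07ms=1b +422.535ms=1/2b
4) 1267.606ms=3/2b +633.803ms=3/4b
5) 1901.408ms=9/4b +633.803ms=3/4b
6) 2535.211ms=3b +1267.606ms=3/2b
7) 3802.817ms=9/2b +422.535ms=1/2b
8) 4225.352ms=5b +422.535ms=1/2b
9) 4647.887ms=11/2b +422.535ms=1/2b
10) 5070.423ms=6b +633.803ms=3/4b
11) 5704.225ms=27/4b +633.803ms=3/4b
12) 6338.028ms=15/2b +1267.606ms=3/2b
Σ=9b of 9 (71bpm 3/8) — PASS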